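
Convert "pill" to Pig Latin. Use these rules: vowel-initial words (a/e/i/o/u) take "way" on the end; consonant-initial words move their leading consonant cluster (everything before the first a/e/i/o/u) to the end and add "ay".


Word: "pill"
Starts with consonant(s) → move to end, add 'ay'
Consonant cluster: "p"
Pig Latin = "illpay"


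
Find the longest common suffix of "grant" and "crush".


Word 1: "grant"
Word 2: "crush"
Comparing from end:
  Pos -1: 't' != 'h' (stop)
LCS = "" (length 0)


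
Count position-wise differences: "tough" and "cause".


Comparing character by character (same length = 5):
  Pos 0: 't' vs 'c' !=
  Pos 1: 'o' vs 'a' !=
  Pos 2: 'u' vs 'u' =
  Pos 3: 'g' vs 's' !=
  Pos 4: 'h' vs 'e' !=
Hamming distance = 4


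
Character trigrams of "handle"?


Word: "handle" (length 6)
Number of trigrams = 6 - 3 + 1 = 4
  Position 0: "han"
  Position 1: "and"
  Position 2: "ndl"
  Position 3: "dle"
Trigrams = "han", "and", "ndl", "dle"


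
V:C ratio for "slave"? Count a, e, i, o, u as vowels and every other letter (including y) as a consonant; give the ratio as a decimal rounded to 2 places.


Word: "slave"
Vowels (a,e,i,o,u): 2
Consonants: 3
Ratio = 2/3
= 0.67


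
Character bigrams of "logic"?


Word: "logic" (length 5)
Number of bigrams = 5 - 2 + 1 = 4
  Position 0: "lo"
  Position 1: "og"
  Position 2: "gi"
  Position 3: "ic"
Bigrams = "lo", "og", "gi", "ic"


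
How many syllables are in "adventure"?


Word: "adventure"
Syllable breakdown: ad · ven · ture
Counting: 3 parts
= 3 syllables


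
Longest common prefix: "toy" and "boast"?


Word 1: "toy"
Word 2: "boast"
Comparing from start:
  Pos 0: 't' != 'b' (stop)
LCP = "" (length 0)


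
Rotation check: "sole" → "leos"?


Word: "sole", Candidate: "leos"
Method: check if candidate is substring of word+word
"solesole" contains "leos"? No
Is rotation = No


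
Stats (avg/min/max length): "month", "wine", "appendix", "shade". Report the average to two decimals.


Lengths: "month"=5, "wine"=4, "appendix"=8, "shade"=5
Sum = 22, Count = 4
Average = 22/4 = 5.50
= avg=5.50, min=4, max=8


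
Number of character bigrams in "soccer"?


Word: "soccer" (length 6)
Number of 2-grams = length - 2 + 1 = 6 - 2 + 1
= 5


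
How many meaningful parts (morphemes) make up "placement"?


Word: "placement"
Morphemes: place + -ment
Each morpheme carries meaning
= 2 morphemes


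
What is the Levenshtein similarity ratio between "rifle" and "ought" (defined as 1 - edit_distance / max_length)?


Word 1: "rifle" (length 5)
Word 2: "ought" (length 5)
One optimal edit sequence:
  1. substitute 'r' -> 'o'  (+1)
  2. substitute 'i' -> 'u'  (+1)
  3. substitute 'f' -> 'g'  (+1)
  4. substitute 'l' -> 'h'  (+1)
  5. substitute 'e' -> 't'  (+1)
Edit distance = 5
Max length = max(5, 5) = 5
Similarity = 1 - 5/5
= 0.0000


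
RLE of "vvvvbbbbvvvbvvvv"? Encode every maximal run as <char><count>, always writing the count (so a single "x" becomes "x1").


String: "vvvvbbbbvvvbvvvv"
Scanning for consecutive runs:
  'v' x 4
  'b' x 4
  'v' x 3
  'b' x 1
  'v' x 4
RLE = "v4b4v3b1v4"


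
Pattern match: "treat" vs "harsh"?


Pattern of "treat": [0, 1, 2, 3, 0]
Pattern of "harsh": [0, 1, 2, 3, 0]
Patterns match
Same pattern = Yes


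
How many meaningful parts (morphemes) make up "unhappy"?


Word: "unhappy"
Morphemes: un- | happy
Each morpheme carries meaning
= 2 morphemes


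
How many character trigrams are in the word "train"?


Word: "train" (length 5)
Number of 3-grams = length - 3 + 1 = 5 - 3 + 1
= 3


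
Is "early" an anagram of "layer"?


Word 1: "layer" → sorted: aelry
Word 2: "early" → sorted: aelry
Same letters? aelry == aelry
Anagram = Yes


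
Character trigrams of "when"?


Word: "when" (length 4)
Number of trigrams = 4 - 3 + 1 = 2
  Position 0: "whe"
  Position 1: "hen"
Trigrams = "whe", "hen"


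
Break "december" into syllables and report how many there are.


Word: "december"
Syllable breakdown: de-cem-ber
Counting: 3 parts
= 3 syllables


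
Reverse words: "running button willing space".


Original: "running button willing space"
Words (1..n): running | button | willing | space
Reversed (n..1): space | willing | button | running
Result = "space willing button running"


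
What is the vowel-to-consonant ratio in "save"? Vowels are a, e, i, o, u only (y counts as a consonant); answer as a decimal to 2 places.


Word: "save"
Vowels (a,e,i,o,u): 2
Consonants: 2
Ratio = 2/2
= 1.00


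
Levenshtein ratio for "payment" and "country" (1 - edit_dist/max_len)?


Word 1: "payment" (length 7)
Word 2: "country" (length 7)
One optimal edit sequence:
  1. substitute 'p' -> 'c'  (+1)
  2. substitute 'a' -> 'o'  (+1)
  3. substitute 'y' -> 'u'  (+1)
  4. substitute 'm' -> 'n'  (+1)
  5. substitute 'e' -> 't'  (+1)
  6. substitute 'n' -> 'r'  (+1)
  7. substitute 't' -> 'y'  (+1)
Edit distance = 7
Max length = max(7, 7) = 7
Similarity = 1 - 7/7
= 0.0000


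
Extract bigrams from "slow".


Word: "slow" (length 4)
Number of bigrams = 4 - 2 + 1 = 3
  Position 0: "sl"
  Position 1: "lo"
  Position 2: "ow"
Bigrams = "sl", "lo", "ow"


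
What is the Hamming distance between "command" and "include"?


Comparing character by character (same length = 7):
  Pos 0: 'c' vs 'i' !=
  Pos 1: 'o' vs 'n' !=
  Pos 2: 'm' vs 'c' !=
  Pos 3: 'm' vs 'l' !=
  Pos 4: 'a' vs 'u' !=
  Pos 5: 'n' vs 'd' !=
  Pos 6: 'd' vs 'e' !=
Hamming distance = 7


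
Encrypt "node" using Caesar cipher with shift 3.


Word: "node"
Shift: 3
Each letter → (letter + shift) mod 26:
  'n' (13) + 3 = 16 → 'q'
  'o' (14) + 3 = 17 → 'r'
  'd' (3) + 3 = 6 → 'g'
  'e' (4) + 3 = 7 → 'h'
Result = "qrgh"


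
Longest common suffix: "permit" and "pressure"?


Word 1: "permit"
Word 2: "pressure"
Comparing from end:
  Pos -1: 't' != 'e' (stop)
LCS = "" (length 0)


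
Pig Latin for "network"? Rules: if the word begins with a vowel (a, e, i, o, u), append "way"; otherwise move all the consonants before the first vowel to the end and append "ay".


Word: "network"
Starts with consonant(s) → move to end, add 'ay'
Consonant cluster: "n"
Pig Latin = "etworknay"


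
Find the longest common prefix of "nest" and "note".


Word 1: "nest"
Word 2: "note"
Comparing from start:
  Pos 0: 'n' == 'n'
  Pos 1: 'e' != 'o' (stop)
LCP = "n" (length 1)


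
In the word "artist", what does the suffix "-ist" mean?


Suffix: -ist
As in: artist -> art + -ist
Meaning = one who practices


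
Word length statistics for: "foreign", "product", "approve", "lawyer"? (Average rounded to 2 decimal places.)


Lengths: "foreign"=7, "product"=7, "approve"=7, "lawyer"=6
Sum = 27, Count = 4
Average = 27/4 = 6.75
= avg=6.75, min=6, max=7


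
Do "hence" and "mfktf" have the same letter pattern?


Pattern of "hence": [0, 1, 2, 3, 1]
Pattern of "mfktf": [0, 1, 2, 3, 1]
Patterns match
Same pattern = Yes


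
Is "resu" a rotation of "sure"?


Word: "sure", Candidate: "resu"
Method: check if candidate is substring of word+word
"suresure" contains "resu"? Yes
Is rotation = Yes


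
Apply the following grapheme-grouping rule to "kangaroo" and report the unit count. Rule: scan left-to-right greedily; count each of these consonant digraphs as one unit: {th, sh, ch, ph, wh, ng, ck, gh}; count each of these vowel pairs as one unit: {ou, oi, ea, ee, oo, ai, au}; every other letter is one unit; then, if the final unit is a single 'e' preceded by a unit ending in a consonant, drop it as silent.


Word: "kangaroo" (8 letters)
Left-to-right scan:
  (1) 'k' (letter)
  (2) 'a' (letter)
  (3) 'ng' (digraph)
  (4) 'a' (letter)
  (5) 'r' (letter)
  (6) 'oo' (vowel-pair)
Units from scan: 6
Sound units = 6 units


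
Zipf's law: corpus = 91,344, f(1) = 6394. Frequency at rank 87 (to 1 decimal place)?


Zipf's law: f(r) = f(1) / r
f(1) = 6394
f(87) = 6394 / 87
= 73.5 occurrences


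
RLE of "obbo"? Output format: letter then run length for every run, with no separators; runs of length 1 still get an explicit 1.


String: "obbo"
Scanning for consecutive runs:
  'o' x 1
  'b' x 2
  'o' x 1
RLE = "o1b2o1"


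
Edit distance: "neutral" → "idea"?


Word 1: "neutral" (length 7)
Word 2: "idea" (length 4)
One optimal edit sequence (insert/delete/substitute each cost 1):
  1. delete 'n'  (+1)
  2. delete 'e'  (+1)
  3. substitute 'u' -> 'i'  (+1)
  4. substitute 't' -> 'd'  (+1)
  5. substitute 'r' -> 'e'  (+1)
  6. keep 'a'
  7. delete 'l'  (+1)
Total edit operations: 6
Edit distance = 6


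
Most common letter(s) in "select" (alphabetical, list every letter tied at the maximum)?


Word: "select"
Letter counts:
  'c': 1
  'e': 2
  'l': 1
  's': 1
  't': 1
Maximum count = 2
Most frequent = 'e' (2 times each)


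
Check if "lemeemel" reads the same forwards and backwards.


Word: "lemeemel"
Reversed: "lemeemel"
Forward == Backward? lemeemel == lemeemel
Palindrome = Yes


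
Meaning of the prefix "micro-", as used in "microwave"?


Prefix: micro-
Example: microwave = micro- + wave
Meaning = small


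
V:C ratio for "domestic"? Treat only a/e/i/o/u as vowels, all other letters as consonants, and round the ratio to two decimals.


Word: "domestic"
Vowels (a,e,i,o,u): 3
Consonants: 5
Ratio = 3/5
= 0.60


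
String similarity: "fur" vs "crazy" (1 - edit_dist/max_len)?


Word 1: "fur" (length 3)
Word 2: "crazy" (length 5)
One optimal edit sequence:
  1. insert 'c'  (+1)
  2. insert 'r'  (+1)
  3. substitute 'f' -> 'a'  (+1)
  4. substitute 'u' -> 'z'  (+1)
  5. substitute 'r' -> 'y'  (+1)
Edit distance = 5
Max length = max(3, 5) = 5
Similarity = 1 - 5/5
= 0.0000


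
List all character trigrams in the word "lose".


Word: "lose" (length 4)
Number of trigrams = 4 - 3 + 1 = 2
  Position 0: "los"
  Position 1: "ose"
Trigrams = "los", "ose"


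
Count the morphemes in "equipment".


Word: "equipment"
Morphemes: equip | -ment
Each morpheme carries meaning
= 2 morphemes


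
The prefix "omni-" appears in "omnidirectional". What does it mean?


Prefix: omni-
Example: omnidirectional = omni- + directional
Meaning = all


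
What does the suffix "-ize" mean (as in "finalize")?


Suffix: -ize
As in: finalize -> final + -ize
Meaning = to make


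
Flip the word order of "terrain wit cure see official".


Original: "terrain wit cure see official"
Words (1..n): terrain | wit | cure | see | official
Reversed (n..1): official | see | cure | wit | terrain
Result = "official see cure wit terrain"


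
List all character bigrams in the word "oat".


Word: "oat" (length 3)
Number of bigrams = 3 - 2 + 1 = 2
  Position 0: "oa"
  Position 1: "at"
Bigrams = "oa", "at"


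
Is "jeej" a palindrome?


Word: "jeej"
Reversed: "jeej"
Forward == Backward? jeej == jeej
Palindrome = Yes


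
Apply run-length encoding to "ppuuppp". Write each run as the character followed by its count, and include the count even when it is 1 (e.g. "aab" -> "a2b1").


String: "ppuuppp"
Scanning for consecutive runs:
  'p' x 2
  'u' x 2
  'p' x 3
RLE = "p2u2p3"


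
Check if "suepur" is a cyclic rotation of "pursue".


Word: "pursue", Candidate: "suepur"
Method: check if candidate is substring of word+word
"pursuepursue" contains "suepur"? Yes
Is rotation = Yes


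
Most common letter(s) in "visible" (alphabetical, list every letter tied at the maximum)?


Word: "visible"
Letter counts:
  'b': 1
  'e': 1
  'i': 2
  'l': 1
  's': 1
  'v': 1
Maximum count = 2
Most frequent = 'i' (2 times each)


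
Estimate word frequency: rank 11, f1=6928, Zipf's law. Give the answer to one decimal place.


Zipf's law: f(r) = f(1) / r
f(1) = 6928
f(11) = 6928 / 11
= 629.8 occurrences


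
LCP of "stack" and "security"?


Word 1: "stack"
Word 2: "security"
Comparing from start:
  Pos 0: 's' == 's'
  Pos 1: 't' != 'e' (stop)
LCP = "s" (length 1)


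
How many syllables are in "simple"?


Word: "simple"
Syllable breakdown: sim · ple
Counting: 2 parts
= 2 syllables


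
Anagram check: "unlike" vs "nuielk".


Word 1: "unlike" → sorted: eiklnu
Word 2: "nuielk" → sorted: eiklnu
Same letters? eiklnu == eiklnu
Anagram = Yes


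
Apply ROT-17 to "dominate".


Word: "dominate"
Shift: 17
Each letter → (letter + shift) mod 26:
  'd' (3) + 17 = 20 → 'u'
  'o' (14) + 17 = 5 → 'f'
  'm' (12) + 17 = 3 → 'd'
  'i' (8) + 17 = 25 → 'z'
  'n' (13) + 17 = 4 → 'e'
  'a' (0) + 17 = 17 → 'r'
  't' (19) + 17 = 10 → 'k'
  'e' (4) + 17 = 21 → 'v'
Result = "ufdzerkv"


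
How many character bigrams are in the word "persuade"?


Word: "persuade" (length 8)
Number of 2-grams = length - 2 + 1 = 8 - 2 + 1
= 7


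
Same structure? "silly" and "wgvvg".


Pattern of "silly": [0, 1, 2, 2, 3]
Pattern of "wgvvg": [0, 1, 2, 2, 1]
Patterns do not match
Same pattern = No


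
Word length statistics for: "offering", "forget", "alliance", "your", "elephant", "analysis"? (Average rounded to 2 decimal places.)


Lengths: "offering"=8, "forget"=6, "alliance"=8, "your"=4, "elephant"=8, "analysis"=8
Sum = 42, Count = 6
Average = 42/6 = 7.00
= avg=7.00, min=4, max=8


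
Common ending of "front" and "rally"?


Word 1: "front"
Word 2: "rally"
Comparing from end:
  Pos -1: 't' != 'y' (stop)
LCS = "" (length 0)


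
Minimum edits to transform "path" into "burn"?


Word 1: "path" (length 4)
Word 2: "burn" (length 4)
One optimal edit sequence (insert/delete/substitute each cost 1):
  1. substitute 'p' -> 'b'  (+1)
  2. substitute 'a' -> 'u'  (+1)
  3. substitute 't' -> 'r'  (+1)
  4. substitute 'h' -> 'n'  (+1)
Total edit operations: 4
Edit distance = 4


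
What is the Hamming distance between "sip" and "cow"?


Comparing character by character (same length = 3):
  Pos 0: 's' vs 'c' !=
  Pos 1: 'i' vs 'o' !=
  Pos 2: 'p' vs 'w' !=
Hamming distance = 3


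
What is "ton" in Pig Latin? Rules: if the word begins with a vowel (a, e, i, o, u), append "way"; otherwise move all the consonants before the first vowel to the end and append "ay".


Word: "ton"
Starts with consonant(s) → move to end, add 'ay'
Consonant cluster: "t"
Pig Latin = "ontay"


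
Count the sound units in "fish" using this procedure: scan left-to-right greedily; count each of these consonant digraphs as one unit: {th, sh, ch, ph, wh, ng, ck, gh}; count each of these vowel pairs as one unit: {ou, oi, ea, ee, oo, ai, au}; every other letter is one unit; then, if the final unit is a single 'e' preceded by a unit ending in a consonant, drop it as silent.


Word: "fish" (4 letters)
Left-to-right scan:
  1. 'f' (letter)
  2. 'i' (letter)
  3. 'sh' (digraph)
Units from scan: 3
Sound units = 3 units


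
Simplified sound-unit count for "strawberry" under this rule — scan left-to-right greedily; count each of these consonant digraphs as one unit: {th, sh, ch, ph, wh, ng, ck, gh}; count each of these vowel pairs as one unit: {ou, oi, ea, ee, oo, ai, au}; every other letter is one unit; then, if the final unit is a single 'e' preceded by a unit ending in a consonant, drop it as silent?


Word: "strawberry" (10 letters)
Left-to-right scan:
  (1) 's' (letter)
  (2) 't' (letter)
  (3) 'r' (letter)
  (4) 'a' (letter)
  (5) 'w' (letter)
  (6) 'b' (letter)
  (7) 'e' (letter)
  (8) 'r' (letter)
  (9) 'r' (letter)
  (10) 'y' (letter)
Units from scan: 10
Sound units = 10 units


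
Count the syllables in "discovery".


Word: "discovery"
Syllable breakdown: dis / cov / er / y
Counting: 4 parts
= 4 syllables


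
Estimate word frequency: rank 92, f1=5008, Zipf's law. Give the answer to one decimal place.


Zipf's law: f(r) = f(1) / r
f(1) = 5008
f(92) = 5008 / 92
= 54.4 occurrences


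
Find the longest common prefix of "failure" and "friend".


Word 1: "failure"
Word 2: "friend"
Comparing from start:
  Pos 0: 'f' == 'f'
  Pos 1: 'a' != 'r' (stop)
LCP = "f" (length 1)


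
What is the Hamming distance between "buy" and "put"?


Comparing character by character (same length = 3):
  Pos 0: 'b' vs 'p' !=
  Pos 1: 'u' vs 'u' =
  Pos 2: 'y' vs 't' !=
Hamming distance = 2


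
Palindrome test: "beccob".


Word: "beccob"
Reversed: "bocceb"
Forward == Backward? beccob != bocceb
Palindrome = No


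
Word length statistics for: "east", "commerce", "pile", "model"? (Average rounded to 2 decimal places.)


Lengths: "east"=4, "commerce"=8, "pile"=4, "model"=5
Sum = 21, Count = 4
Average = 21/4 = 5.25
= avg=5.25, min=4, max=8


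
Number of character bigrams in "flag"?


Word: "flag" (length 4)
Number of 2-grams = length - 2 + 1 = 4 - 2 + 1
= 3


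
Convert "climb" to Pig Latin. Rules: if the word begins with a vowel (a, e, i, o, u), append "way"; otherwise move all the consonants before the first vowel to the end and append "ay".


Word: "climb"
Starts with consonant(s) → move to end, add 'ay'
Consonant cluster: "cl"
Pig Latin = "imbclay"


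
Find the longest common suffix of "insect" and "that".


Word 1: "insect"
Word 2: "that"
Comparing from end:
  Pos -1: 't' == 't'
  Pos -2: 'c' != 'a' (stop)
LCS = "t" (length 1)


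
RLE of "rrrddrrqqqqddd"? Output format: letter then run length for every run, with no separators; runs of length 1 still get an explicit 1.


String: "rrrddrrqqqqddd"
Scanning for consecutive runs:
  'r' x 3
  'd' x 2
  'r' x 2
  'q' x 4
  'd' x 3
RLE = "r3d2r2q4d3"


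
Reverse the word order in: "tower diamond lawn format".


Original: "tower diamond lawn format"
Words (1..n): tower | diamond | lawn | format
Reversed (n..1): format | lawn | diamond | tower
Result = "format lawn diamond tower"


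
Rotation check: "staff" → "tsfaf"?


Word: "staff", Candidate: "tsfaf"
Method: check if candidate is substring of word+word
"staffstaff" contains "tsfaf"? No
Is rotation = No


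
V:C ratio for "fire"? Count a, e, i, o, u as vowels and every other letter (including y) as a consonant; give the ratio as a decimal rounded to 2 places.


Word: "fire"
Vowels (a,e,i,o,u): 2
Consonants: 2
Ratio = 2/2
= 1.00


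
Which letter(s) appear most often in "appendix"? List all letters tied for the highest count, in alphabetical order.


Word: "appendix"
Letter counts:
  'a': 1
  'd': 1
  'e': 1
  'i': 1
  'n': 1
  'p': 2
  'x': 1
Maximum count = 2
Most frequent = 'p' (2 times each)


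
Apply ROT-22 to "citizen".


Word: "citizen"
Shift: 22
Each letter → (letter + shift) mod 26:
  'c' (2) + 22 = 24 → 'y'
  'i' (8) + 22 = 4 → 'e'
  't' (19) + 22 = 15 → 'p'
  'i' (8) + 22 = 4 → 'e'
  'z' (25) + 22 = 21 → 'v'
  'e' (4) + 22 = 0 → 'a'
  'n' (13) + 22 = 9 → 'j'
Result = "yepevaj"


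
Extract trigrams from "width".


Word: "width" (length 5)
Number of trigrams = 5 - 3 + 1 = 3
  Position 0: "wid"
  Position 1: "idt"
  Position 2: "dth"
Trigrams = "wid", "idt", "dth"


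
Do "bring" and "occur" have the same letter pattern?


Pattern of "bring": [0, 1, 2, 3, 4]
Pattern of "occur": [0, 1, 1, 2, 3]
Patterns do not match
Same pattern = No


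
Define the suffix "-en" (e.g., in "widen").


Suffix: -en
As in: widen -> wide + -en, with a spelling change
Meaning = to make / become


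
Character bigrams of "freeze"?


Word: "freeze" (length 6)
Number of bigrams = 6 - 2 + 1 = 5
  Position 0: "fr"
  Position 1: "re"
  Position 2: "ee"
  Position 3: "ez"
  Position 4: "ze"
Bigrams = "fr", "re", "ee", "ez", "ze"


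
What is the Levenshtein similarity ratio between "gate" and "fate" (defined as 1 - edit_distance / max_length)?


Word 1: "gate" (length 4)
Word 2: "fate" (length 4)
One optimal edit sequence:
  1. substitute 'g' -> 'f'  (+1)
  2. keep 'a'
  3. keep 't'
  4. keep 'e'
Edit distance = 1
Max length = max(4, 4) = 4
Similarity = 1 - 1/4
= 0.7500


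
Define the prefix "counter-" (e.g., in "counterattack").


Prefix: counter-
Example: counterattack (counter- + attack)
Meaning = against / opposite


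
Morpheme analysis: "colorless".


Word: "colorless"
Morphemes: color + -less
Each morpheme carries meaning
= 2 morphemes


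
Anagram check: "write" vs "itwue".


Word 1: "write" → sorted: eirtw
Word 2: "itwue" → sorted: eituw
Same letters? eirtw != eituw
Anagram = No


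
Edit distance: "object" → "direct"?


Word 1: "object" (length 6)
Word 2: "direct" (length 6)
One optimal edit sequence (insert/delete/substitute each cost 1):
  1. substitute 'o' -> 'd'  (+1)
  2. substitute 'b' -> 'i'  (+1)
  3. substitute 'j' -> 'r'  (+1)
  4. keep 'e'
  5. keep 'c'
  6. keep 't'
Total edit operations: 3
Edit distance = 3


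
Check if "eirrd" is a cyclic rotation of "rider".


Word: "rider", Candidate: "eirrd"
Method: check if candidate is substring of word+word
"riderrider" contains "eirrd"? No
Is rotation = No


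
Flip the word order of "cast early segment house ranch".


Original: "cast early segment house ranch"
Words (1..n): cast | early | segment | house | ranch
Reversed (n..1): ranch | house | segment | early | cast
Result = "ranch house segment early cast"


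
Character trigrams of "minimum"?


Word: "minimum" (length 7)
Number of trigrams = 7 - 3 + 1 = 5
  Position 0: "min"
  Position 1: "ini"
  Position 2: "nim"
  Position 3: "imu"
  Position 4: "mum"
Trigrams = "min", "ini", "nim", "imu", "mum"


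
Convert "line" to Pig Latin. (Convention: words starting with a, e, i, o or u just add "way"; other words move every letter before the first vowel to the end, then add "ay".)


Word: "line"
Starts with consonant(s) → move to end, add 'ay'
Consonant cluster: "l"
Pig Latin = "inelay"


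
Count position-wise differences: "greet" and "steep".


Comparing character by character (same length = 5):
  Pos 0: 'g' vs 's' !=
  Pos 1: 'r' vs 't' !=
  Pos 2: 'e' vs 'e' =
  Pos 3: 'e' vs 'e' =
  Pos 4: 't' vs 'p' !=
Hamming distance = 3


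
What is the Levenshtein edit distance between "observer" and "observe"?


Word 1: "observer" (length 8)
Word 2: "observe" (length 7)
One optimal edit sequence (insert/delete/substitute each cost 1):
  1. keep 'o'
  2. keep 'b'
  3. keep 's'
  4. keep 'e'
  5. keep 'r'
  6. keep 'v'
  7. keep 'e'
  8. delete 'r'  (+1)
Total edit operations: 1
Edit distance = 1


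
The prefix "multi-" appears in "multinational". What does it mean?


Prefix: multi-
Example: multinational (multi- + national)
Meaning = many


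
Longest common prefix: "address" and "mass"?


Word 1: "address"
Word 2: "mass"
Comparing from start:
  Pos 0: 'a' != 'm' (stop)
LCP = "" (length 0)


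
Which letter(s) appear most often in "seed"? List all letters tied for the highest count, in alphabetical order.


Word: "seed"
Letter counts:
  'd': 1
  'e': 2
  's': 1
Maximum count = 2
Most frequent = 'e' (2 times each)


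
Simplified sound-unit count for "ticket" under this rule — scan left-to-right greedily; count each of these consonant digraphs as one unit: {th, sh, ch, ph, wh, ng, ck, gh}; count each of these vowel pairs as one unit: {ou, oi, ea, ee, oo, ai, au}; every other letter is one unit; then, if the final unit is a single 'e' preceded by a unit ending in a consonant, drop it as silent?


Word: "ticket" (6 letters)
Left-to-right scan:
  1. 't' (letter)
  2. 'i' (letter)
  3. 'ck' (digraph)
  4. 'e' (letter)
  5. 't' (letter)
Units from scan: 5
Sound units = 5 units


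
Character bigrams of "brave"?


Word: "brave" (length 5)
Number of bigrams = 5 - 2 + 1 = 4
  Position 0: "br"
  Position 1: "ra"
  Position 2: "av"
  Position 3: "ve"
Bigrams = "br", "ra", "av", "ve"


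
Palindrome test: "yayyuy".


Word: "yayyuy"
Reversed: "yuyyay"
Forward == Backward? yayyuy != yuyyay
Palindrome = No


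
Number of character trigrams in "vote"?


Word: "vote" (length 4)
Number of 3-grams = length - 3 + 1 = 4 - 3 + 1
= 2


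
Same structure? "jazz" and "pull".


Pattern of "jazz": [0, 1, 2, 2]
Pattern of "pull": [0, 1, 2, 2]
Patterns match
Same pattern = Yes


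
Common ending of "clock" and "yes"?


Word 1: "clock"
Word 2: "yes"
Comparing from end:
  Pos -1: 'k' != 's' (stop)
LCS = "" (length 0)


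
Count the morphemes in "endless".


Word: "endless"
Morphemes: end / -less
Each morpheme carries meaning
= 2 morphemes


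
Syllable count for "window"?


Word: "window"
Syllable breakdown: win-dow
Counting: 2 parts
= 2 syllables


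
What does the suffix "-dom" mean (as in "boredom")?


Suffix: -dom
As in: boredom -> bore + -dom
Meaning = state / realm


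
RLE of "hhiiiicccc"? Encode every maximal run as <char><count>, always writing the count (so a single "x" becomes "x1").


String: "hhiiiicccc"
Scanning for consecutive runs:
  'h' x 2
  'i' x 4
  'c' x 4
RLE = "h2i4c4"


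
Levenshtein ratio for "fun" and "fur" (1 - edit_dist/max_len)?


Word 1: "fun" (length 3)
Word 2: "fur" (length 3)
One optimal edit sequence:
  1. keep 'f'
  2. keep 'u'
  3. substitute 'n' -> 'r'  (+1)
Edit distance = 1
Max length = max(3, 3) = 3
Similarity = 1 - 1/3
= 0.6667


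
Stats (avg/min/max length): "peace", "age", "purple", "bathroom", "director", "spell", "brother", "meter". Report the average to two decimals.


Lengths: "peace"=5, "age"=3, "purple"=6, "bathroom"=8, "director"=8, "spell"=5, "brother"=7, "meter"=5
Sum = 47, Count = 8
Average = 47/8 = 5.88
= avg=5.88, min=3, max=8


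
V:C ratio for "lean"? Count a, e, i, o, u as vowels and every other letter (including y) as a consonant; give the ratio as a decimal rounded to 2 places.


Word: "lean"
Vowels (a,e,i,o,u): 2
Consonants: 2
Ratio = 2/2
= 1.00


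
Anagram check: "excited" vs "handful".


Word 1: "excited" → sorted: cdeeitx
Word 2: "handful" → sorted: adfhlnu
Same letters? cdeeitx != adfhlnu
Anagram = No


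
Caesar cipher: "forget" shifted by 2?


Word: "forget"
Shift: 2
Each letter → (letter + shift) mod 26:
  'f' (5) + 2 = 7 → 'h'
  'o' (14) + 2 = 16 → 'q'
  'r' (17) + 2 = 19 → 't'
  'g' (6) + 2 = 8 → 'i'
  'e' (4) + 2 = 6 → 'g'
  't' (19) + 2 = 21 → 'v'
Result = "hqtigv"


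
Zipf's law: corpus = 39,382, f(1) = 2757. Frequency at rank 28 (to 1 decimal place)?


Zipf's law: f(r) = f(1) / r
f(1) = 2757
f(28) = 2757 / 28
= 98.5 occurrences


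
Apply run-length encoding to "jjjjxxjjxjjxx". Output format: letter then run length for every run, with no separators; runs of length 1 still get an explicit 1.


String: "jjjjxxjjxjjxx"
Scanning for consecutive runs:
  'j' x 4
  'x' x 2
  'j' x 2
  'x' x 1
  'j' x 2
  'x' x 2
RLE = "j4x2j2x1j2x2"


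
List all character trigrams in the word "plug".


Word: "plug" (length 4)
Number of trigrams = 4 - 3 + 1 = 2
  Position 0: "plu"
  Position 1: "lug"
Trigrams = "plu", "lug"


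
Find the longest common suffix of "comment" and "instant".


Word 1: "comment"
Word 2: "instant"
Comparing from end:
  Pos -1: 't' == 't'
  Pos -2: 'n' == 'n'
  Pos -3: 'e' != 'a' (stop)
LCS = "nt" (length 2)


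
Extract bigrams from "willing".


Word: "willing" (length 7)
Number of bigrams = 7 - 2 + 1 = 6
  Position 0: "wi"
  Position 1: "il"
  Position 2: "ll"
  Position 3: "li"
  Position 4: "in"
  Position 5: "ng"
Bigrams = "wi", "il", "ll", "li", "in", "ng"


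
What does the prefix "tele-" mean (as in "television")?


Prefix: tele-
Example: television (tele- + vision)
Meaning = distant


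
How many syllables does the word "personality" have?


Word: "personality"
Syllable breakdown: per · son · al · i · ty
Counting: 5 parts
= 5 syllables


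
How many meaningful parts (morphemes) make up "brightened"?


Word: "brightened"
Morphemes: bright / -en / -ed
Each morpheme carries meaning
= 3 morphemes


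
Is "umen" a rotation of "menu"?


Word: "menu", Candidate: "umen"
Method: check if candidate is substring of word+word
"menumenu" contains "umen"? Yes
Is rotation = Yes


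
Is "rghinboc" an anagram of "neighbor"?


Word 1: "neighbor" → sorted: beghinor
Word 2: "rghinboc" → sorted: bcghinor
Same letters? beghinor != bcghinor
Anagram = No


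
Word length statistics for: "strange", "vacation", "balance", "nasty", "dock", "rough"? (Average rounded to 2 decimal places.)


Lengths: "strange"=7, "vacation"=8, "balance"=7, "nasty"=5, "dock"=4, "rough"=5
Sum = 36, Count = 6
Average = 36/6 = 6.00
= avg=6.00, min=4, max=8


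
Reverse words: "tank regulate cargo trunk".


Original: "tank regulate cargo trunk"
Words (1..n): tank | regulate | cargo | trunk
Reversed (n..1): trunk | cargo | regulate | tank
Result = "trunk cargo regulate tank"


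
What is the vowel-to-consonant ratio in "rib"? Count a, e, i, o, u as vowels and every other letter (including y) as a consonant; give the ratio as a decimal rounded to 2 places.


Word: "rib"
Vowels (a,e,i,o,u): 1
Consonants: 2
Ratio = 1/2
= 0.50


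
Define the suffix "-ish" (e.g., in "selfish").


Suffix: -ish
As in: selfish -> self + -ish
Meaning = somewhat / having the qualities of


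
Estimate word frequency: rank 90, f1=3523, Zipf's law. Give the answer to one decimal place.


Zipf's law: f(r) = f(1) / r
f(1) = 3523
f(90) = 3523 / 90
= 39.1 occurrences


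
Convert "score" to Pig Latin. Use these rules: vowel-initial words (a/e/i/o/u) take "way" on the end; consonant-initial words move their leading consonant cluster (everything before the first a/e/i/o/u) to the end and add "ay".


Word: "score"
Starts with consonant(s) → move to end, add 'ay'
Consonant cluster: "sc"
Pig Latin = "orescay"


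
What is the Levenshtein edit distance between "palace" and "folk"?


Word 1: "palace" (length 6)
Word 2: "folk" (length 4)
One optimal edit sequence (insert/delete/substitute each cost 1):
  1. substitute 'p' -> 'f'  (+1)
  2. substitute 'a' -> 'o'  (+1)
  3. keep 'l'
  4. delete 'a'  (+1)
  5. delete 'c'  (+1)
  6. substitute 'e' -> 'k'  (+1)
Total edit operations: 5
Edit distance = 5


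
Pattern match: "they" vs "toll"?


Pattern of "they": [0, 1, 2, 3]
Pattern of "toll": [0, 1, 2, 2]
Patterns do not match
Same pattern = No


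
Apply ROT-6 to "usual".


Word: "usual"
Shift: 6
Each letter → (letter + shift) mod 26:
  'u' (20) + 6 = 0 → 'a'
  's' (18) + 6 = 24 → 'y'
  'u' (20) + 6 = 0 → 'a'
  'a' (0) + 6 = 6 → 'g'
  'l' (11) + 6 = 17 → 'r'
Result = "ayagr"


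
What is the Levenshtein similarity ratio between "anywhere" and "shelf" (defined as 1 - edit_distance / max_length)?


Word 1: "anywhere" (length 8)
Word 2: "shelf" (length 5)
One optimal edit sequence:
  1. delete 'a'  (+1)
  2. delete 'n'  (+1)
  3. delete 'y'  (+1)
  4. substitute 'w' -> 's'  (+1)
  5. keep 'h'
  6. keep 'e'
  7. substitute 'r' -> 'l'  (+1)
  8. substitute 'e' -> 'f'  (+1)
Edit distance = 6
Max length = max(8, 5) = 8
Similarity = 1 - 6/8
= 0.2500


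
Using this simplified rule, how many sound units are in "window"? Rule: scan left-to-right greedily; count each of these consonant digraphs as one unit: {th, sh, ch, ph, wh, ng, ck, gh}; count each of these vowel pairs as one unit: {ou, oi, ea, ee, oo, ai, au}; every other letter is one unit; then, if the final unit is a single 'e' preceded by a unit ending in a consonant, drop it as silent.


Word: "window" (6 letters)
Left-to-right scan:
  [1] 'w' (letter)
  [2] 'i' (letter)
  [3] 'n' (letter)
  [4] 'd' (letter)
  [5] 'o' (letter)
  [6] 'w' (letter)
Units from scan: 6
Sound units = 6 units


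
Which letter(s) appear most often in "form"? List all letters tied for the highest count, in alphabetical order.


Word: "form"
Letter counts:
  'f': 1
  'm': 1
  'o': 1
  'r': 1
Maximum count = 1
Most frequent = 'f', 'm', 'o', 'r' (1 time each)


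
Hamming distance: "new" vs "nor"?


Comparing character by character (same length = 3):
  Pos 0: 'n' vs 'n' =
  Pos 1: 'e' vs 'o' !=
  Pos 2: 'w' vs 'r' !=
Hamming distance = 2


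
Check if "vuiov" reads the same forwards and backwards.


Word: "vuiov"
Reversed: "voiuv"
Forward == Backward? vuiov != voiuv
Palindrome = No


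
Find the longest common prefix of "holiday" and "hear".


Word 1: "holiday"
Word 2: "hear"
Comparing from start:
  Pos 0: 'h' == 'h'
  Pos 1: 'o' != 'e' (stop)
LCP = "h" (length 1)


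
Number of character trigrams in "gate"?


Word: "gate" (length 4)
Number of 3-grams = length - 3 + 1 = 4 - 3 + 1
= 2


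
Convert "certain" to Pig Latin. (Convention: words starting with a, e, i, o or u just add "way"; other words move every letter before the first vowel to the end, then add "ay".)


Word: "certain"
Starts with consonant(s) → move to end, add 'ay'
Consonant cluster: "c"
Pig Latin = "ertaincay"


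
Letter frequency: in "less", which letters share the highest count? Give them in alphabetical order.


Word: "less"
Letter counts:
  'e': 1
  'l': 1
  's': 2
Maximum count = 2
Most frequent = 's' (2 times each)


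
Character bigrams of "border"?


Word: "border" (length 6)
Number of bigrams = 6 - 2 + 1 = 5
  Position 0: "bo"
  Position 1: "or"
  Position 2: "rd"
  Position 3: "de"
  Position 4: "er"
Bigrams = "bo", "or", "rd", "de", "er"


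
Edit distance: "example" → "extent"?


Word 1: "example" (length 7)
Word 2: "extent" (length 6)
One optimal edit sequence (insert/delete/substitute each cost 1):
  1. keep 'e'
  2. keep 'x'
  3. delete 'a'  (+1)
  4. substitute 'm' -> 't'  (+1)
  5. substitute 'p' -> 'e'  (+1)
  6. substitute 'l' -> 'n'  (+1)
  7. substitute 'e' -> 't'  (+1)
Total edit operations: 5
Edit distance = 5


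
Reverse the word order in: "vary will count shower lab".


Original: "vary will count shower lab"
Words (1..n): vary | will | count | shower | lab
Reversed (n..1): lab | shower | count | will | vary
Result = "lab shower count will vary"


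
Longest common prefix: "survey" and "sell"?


Word 1: "survey"
Word 2: "sell"
Comparing from start:
  Pos 0: 's' == 's'
  Pos 1: 'u' != 'e' (stop)
LCP = "s" (length 1)


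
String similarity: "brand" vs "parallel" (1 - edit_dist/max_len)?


Word 1: "brand" (length 5)
Word 2: "parallel" (length 8)
One optimal edit sequence:
  1. insert 'p'  (+1)
  2. substitute 'b' -> 'a'  (+1)
  3. keep 'r'
  4. keep 'a'
  5. insert 'l'  (+1)
  6. insert 'l'  (+1)
  7. substitute 'n' -> 'e'  (+1)
  8. substitute 'd' -> 'l'  (+1)
Edit distance = 6
Max length = max(5, 8) = 8
Similarity = 1 - 6/8
= 0.2500


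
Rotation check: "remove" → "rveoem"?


Word: "remove", Candidate: "rveoem"
Method: check if candidate is substring of word+word
"removeremove" contains "rveoem"? No
Is rotation = No


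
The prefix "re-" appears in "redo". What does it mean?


Prefix: re-
Example: redo (re- + do)
Meaning = again


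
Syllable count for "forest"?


Word: "forest"
Syllable breakdown: for / est
Counting: 2 parts
= 2 syllables


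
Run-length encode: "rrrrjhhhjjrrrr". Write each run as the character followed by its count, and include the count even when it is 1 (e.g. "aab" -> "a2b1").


String: "rrrrjhhhjjrrrr"
Scanning for consecutive runs:
  'r' x 4
  'j' x 1
  'h' x 3
  'j' x 2
  'r' x 4
RLE = "r4j1h3j2r4"


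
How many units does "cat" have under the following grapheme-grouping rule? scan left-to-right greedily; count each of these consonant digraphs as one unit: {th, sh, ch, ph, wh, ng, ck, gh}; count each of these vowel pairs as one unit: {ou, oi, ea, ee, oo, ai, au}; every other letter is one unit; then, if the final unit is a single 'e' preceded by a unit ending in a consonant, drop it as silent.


Word: "cat" (3 letters)
Left-to-right scan:
  1. 'c' (letter)
  2. 'a' (letter)
  3. 't' (letter)
Units from scan: 3
Sound units = 3 units


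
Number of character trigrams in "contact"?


Word: "contact" (length 7)
Number of 3-grams = length - 3 + 1 = 7 - 3 + 1
= 5


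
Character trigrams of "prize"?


Word: "prize" (length 5)
Number of trigrams = 5 - 3 + 1 = 3
  Position 0: "pri"
  Position 1: "riz"
  Position 2: "ize"
Trigrams = "pri", "riz", "ize"


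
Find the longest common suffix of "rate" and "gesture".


Word 1: "rate"
Word 2: "gesture"
Comparing from end:
  Pos -1: 'e' == 'e'
  Pos -2: 't' != 'r' (stop)
LCS = "e" (length 1)


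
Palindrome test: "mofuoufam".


Word: "mofuoufam"
Reversed: "mafuoufom"
Forward == Backward? mofuoufam != mafuoufom
Palindrome = No


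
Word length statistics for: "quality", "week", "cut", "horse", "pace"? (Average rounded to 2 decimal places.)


Lengths: "quality"=7, "week"=4, "cut"=3, "horse"=5, "pace"=4
Sum = 23, Count = 5
Average = 23/5 = 4.60
= avg=4.60, min=3, max=7


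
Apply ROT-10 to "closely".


Word: "closely"
Shift: 10
Each letter → (letter + shift) mod 26:
  'c' (2) + 10 = 12 → 'm'
  'l' (11) + 10 = 21 → 'v'
  'o' (14) + 10 = 24 → 'y'
  's' (18) + 10 = 2 → 'c'
  'e' (4) + 10 = 14 → 'o'
  'l' (11) + 10 = 21 → 'v'
  'y' (24) + 10 = 8 → 'i'
Result = "mvycovi"


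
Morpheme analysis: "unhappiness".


Word: "unhappiness"
Morphemes: un- / happi / -ness
Each morpheme carries meaning
= 3 morphemes


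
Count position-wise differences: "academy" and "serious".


Comparing character by character (same length = 7):
  Pos 0: 'a' vs 's' !=
  Pos 1: 'c' vs 'e' !=
  Pos 2: 'a' vs 'r' !=
  Pos 3: 'd' vs 'i' !=
  Pos 4: 'e' vs 'o' !=
  Pos 5: 'm' vs 'u' !=
  Pos 6: 'y' vs 's' !=
Hamming distance = 7


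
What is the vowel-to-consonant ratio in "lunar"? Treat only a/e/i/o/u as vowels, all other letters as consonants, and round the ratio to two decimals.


Word: "lunar"
Vowels (a,e,i,o,u): 2
Consonants: 3
Ratio = 2/3
= 0.67


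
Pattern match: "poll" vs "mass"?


Pattern of "poll": [0, 1, 2, 2]
Pattern of "mass": [0, 1, 2, 2]
Patterns match
Same pattern = Yes


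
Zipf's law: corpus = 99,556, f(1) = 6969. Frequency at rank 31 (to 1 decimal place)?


Zipf's law: f(r) = f(1) / r
f(1) = 6969
f(31) = 6969 / 31
= 224.8 occurrences


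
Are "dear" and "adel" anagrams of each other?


Word 1: "dear" → sorted: ader
Word 2: "adel" → sorted: adel
Same letters? ader != adel
Anagram = No


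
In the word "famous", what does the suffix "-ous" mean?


Suffix: -ous
Example: famous (fame + -ous, with a spelling change)
Meaning = having quality of


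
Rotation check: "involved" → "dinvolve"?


Word: "involved", Candidate: "dinvolve"
Method: check if candidate is substring of word+word
"involvedinvolved" contains "dinvolve"? Yes
Is rotation = Yes


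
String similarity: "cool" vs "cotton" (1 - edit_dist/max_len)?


Word 1: "cool" (length 4)
Word 2: "cotton" (length 6)
One optimal edit sequence:
  1. keep 'c'
  2. keep 'o'
  3. insert 't'  (+1)
  4. insert 't'  (+1)
  5. keep 'o'
  6. substitute 'l' -> 'n'  (+1)
Edit distance = 3
Max length = max(4, 6) = 6
Similarity = 1 - 3/6
= 0.5000


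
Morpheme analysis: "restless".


Word: "restless"
Morphemes: rest / -less
Each morpheme carries meaning
= 2 morphemes


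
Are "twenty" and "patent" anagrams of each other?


Word 1: "twenty" → sorted: enttwy
Word 2: "patent" → sorted: aenptt
Same letters? enttwy != aenptt
Anagram = No


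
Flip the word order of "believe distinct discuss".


Original: "believe distinct discuss"
Words (1..n): believe | distinct | discuss
Reversed (n..1): discuss | distinct | believe
Result = "discuss distinct believe"


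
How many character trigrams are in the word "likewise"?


Word: "likewise" (length 8)
Number of 3-grams = length - 3 + 1 = 8 - 3 + 1
= 6


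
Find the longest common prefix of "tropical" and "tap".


Word 1: "tropical"
Word 2: "tap"
Comparing from start:
  Pos 0: 't' == 't'
  Pos 1: 'r' != 'a' (stop)
LCP = "t" (length 1)


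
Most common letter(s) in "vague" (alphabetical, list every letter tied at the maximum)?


Word: "vague"
Letter counts:
  'a': 1
  'e': 1
  'g': 1
  'u': 1
  'v': 1
Maximum count = 1
Most frequent = 'a', 'e', 'g', 'u', 'v' (1 time each)
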